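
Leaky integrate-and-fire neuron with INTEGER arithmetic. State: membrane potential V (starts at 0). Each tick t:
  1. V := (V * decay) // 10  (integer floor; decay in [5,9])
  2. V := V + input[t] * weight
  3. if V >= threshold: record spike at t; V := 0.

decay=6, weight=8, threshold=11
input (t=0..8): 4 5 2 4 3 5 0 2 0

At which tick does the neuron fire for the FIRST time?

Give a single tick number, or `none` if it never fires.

Answer: 0

Derivation:
t=0: input=4 -> V=0 FIRE
t=1: input=5 -> V=0 FIRE
t=2: input=2 -> V=0 FIRE
t=3: input=4 -> V=0 FIRE
t=4: input=3 -> V=0 FIRE
t=5: input=5 -> V=0 FIRE
t=6: input=0 -> V=0
t=7: input=2 -> V=0 FIRE
t=8: input=0 -> V=0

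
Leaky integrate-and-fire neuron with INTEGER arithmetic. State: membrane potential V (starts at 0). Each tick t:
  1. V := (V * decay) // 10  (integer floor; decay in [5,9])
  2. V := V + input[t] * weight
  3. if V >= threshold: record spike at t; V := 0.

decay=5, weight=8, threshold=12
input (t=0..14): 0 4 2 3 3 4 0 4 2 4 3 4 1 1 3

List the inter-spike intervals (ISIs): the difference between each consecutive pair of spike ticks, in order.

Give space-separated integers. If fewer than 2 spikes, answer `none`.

t=0: input=0 -> V=0
t=1: input=4 -> V=0 FIRE
t=2: input=2 -> V=0 FIRE
t=3: input=3 -> V=0 FIRE
t=4: input=3 -> V=0 FIRE
t=5: input=4 -> V=0 FIRE
t=6: input=0 -> V=0
t=7: input=4 -> V=0 FIRE
t=8: input=2 -> V=0 FIRE
t=9: input=4 -> V=0 FIRE
t=10: input=3 -> V=0 FIRE
t=11: input=4 -> V=0 FIRE
t=12: input=1 -> V=8
t=13: input=1 -> V=0 FIRE
t=14: input=3 -> V=0 FIRE

Answer: 1 1 1 1 2 1 1 1 1 2 1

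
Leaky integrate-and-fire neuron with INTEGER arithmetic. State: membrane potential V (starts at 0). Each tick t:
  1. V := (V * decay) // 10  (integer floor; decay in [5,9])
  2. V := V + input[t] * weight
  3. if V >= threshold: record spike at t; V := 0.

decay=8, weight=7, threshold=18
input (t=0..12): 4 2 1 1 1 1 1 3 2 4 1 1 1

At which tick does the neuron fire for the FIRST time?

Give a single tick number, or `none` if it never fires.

Answer: 0

Derivation:
t=0: input=4 -> V=0 FIRE
t=1: input=2 -> V=14
t=2: input=1 -> V=0 FIRE
t=3: input=1 -> V=7
t=4: input=1 -> V=12
t=5: input=1 -> V=16
t=6: input=1 -> V=0 FIRE
t=7: input=3 -> V=0 FIRE
t=8: input=2 -> V=14
t=9: input=4 -> V=0 FIRE
t=10: input=1 -> V=7
t=11: input=1 -> V=12
t=12: input=1 -> V=16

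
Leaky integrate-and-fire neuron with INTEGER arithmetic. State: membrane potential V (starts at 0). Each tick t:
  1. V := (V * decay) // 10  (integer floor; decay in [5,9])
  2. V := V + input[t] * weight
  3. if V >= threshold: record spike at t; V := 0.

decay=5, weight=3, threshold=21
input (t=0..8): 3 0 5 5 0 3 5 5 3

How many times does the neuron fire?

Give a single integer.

t=0: input=3 -> V=9
t=1: input=0 -> V=4
t=2: input=5 -> V=17
t=3: input=5 -> V=0 FIRE
t=4: input=0 -> V=0
t=5: input=3 -> V=9
t=6: input=5 -> V=19
t=7: input=5 -> V=0 FIRE
t=8: input=3 -> V=9

Answer: 2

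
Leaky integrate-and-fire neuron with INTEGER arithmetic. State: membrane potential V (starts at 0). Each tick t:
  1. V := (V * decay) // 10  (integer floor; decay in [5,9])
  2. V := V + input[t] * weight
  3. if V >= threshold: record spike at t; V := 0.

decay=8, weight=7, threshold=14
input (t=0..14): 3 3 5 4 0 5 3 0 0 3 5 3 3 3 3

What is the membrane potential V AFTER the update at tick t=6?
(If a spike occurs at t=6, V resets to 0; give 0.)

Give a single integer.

t=0: input=3 -> V=0 FIRE
t=1: input=3 -> V=0 FIRE
t=2: input=5 -> V=0 FIRE
t=3: input=4 -> V=0 FIRE
t=4: input=0 -> V=0
t=5: input=5 -> V=0 FIRE
t=6: input=3 -> V=0 FIRE
t=7: input=0 -> V=0
t=8: input=0 -> V=0
t=9: input=3 -> V=0 FIRE
t=10: input=5 -> V=0 FIRE
t=11: input=3 -> V=0 FIRE
t=12: input=3 -> V=0 FIRE
t=13: input=3 -> V=0 FIRE
t=14: input=3 -> V=0 FIRE

Answer: 0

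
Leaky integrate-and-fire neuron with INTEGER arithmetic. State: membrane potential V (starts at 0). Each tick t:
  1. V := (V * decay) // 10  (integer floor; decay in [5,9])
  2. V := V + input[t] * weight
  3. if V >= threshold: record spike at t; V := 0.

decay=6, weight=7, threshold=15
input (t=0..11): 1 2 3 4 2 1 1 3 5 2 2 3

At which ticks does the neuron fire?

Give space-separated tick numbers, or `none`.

t=0: input=1 -> V=7
t=1: input=2 -> V=0 FIRE
t=2: input=3 -> V=0 FIRE
t=3: input=4 -> V=0 FIRE
t=4: input=2 -> V=14
t=5: input=1 -> V=0 FIRE
t=6: input=1 -> V=7
t=7: input=3 -> V=0 FIRE
t=8: input=5 -> V=0 FIRE
t=9: input=2 -> V=14
t=10: input=2 -> V=0 FIRE
t=11: input=3 -> V=0 FIRE

Answer: 1 2 3 5 7 8 10 11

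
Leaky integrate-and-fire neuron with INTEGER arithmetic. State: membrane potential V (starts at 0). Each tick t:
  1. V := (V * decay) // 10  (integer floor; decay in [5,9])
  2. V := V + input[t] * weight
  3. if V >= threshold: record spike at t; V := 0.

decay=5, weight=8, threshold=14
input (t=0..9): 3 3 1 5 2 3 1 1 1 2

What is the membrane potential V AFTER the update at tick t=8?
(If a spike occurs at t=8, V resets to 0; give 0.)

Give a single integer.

t=0: input=3 -> V=0 FIRE
t=1: input=3 -> V=0 FIRE
t=2: input=1 -> V=8
t=3: input=5 -> V=0 FIRE
t=4: input=2 -> V=0 FIRE
t=5: input=3 -> V=0 FIRE
t=6: input=1 -> V=8
t=7: input=1 -> V=12
t=8: input=1 -> V=0 FIRE
t=9: input=2 -> V=0 FIRE

Answer: 0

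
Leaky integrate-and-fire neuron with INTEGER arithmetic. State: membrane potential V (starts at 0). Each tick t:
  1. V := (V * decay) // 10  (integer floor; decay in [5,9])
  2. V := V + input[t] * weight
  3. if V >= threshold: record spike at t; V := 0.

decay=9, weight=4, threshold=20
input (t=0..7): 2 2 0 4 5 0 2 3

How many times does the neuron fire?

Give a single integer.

Answer: 2

Derivation:
t=0: input=2 -> V=8
t=1: input=2 -> V=15
t=2: input=0 -> V=13
t=3: input=4 -> V=0 FIRE
t=4: input=5 -> V=0 FIRE
t=5: input=0 -> V=0
t=6: input=2 -> V=8
t=7: input=3 -> V=19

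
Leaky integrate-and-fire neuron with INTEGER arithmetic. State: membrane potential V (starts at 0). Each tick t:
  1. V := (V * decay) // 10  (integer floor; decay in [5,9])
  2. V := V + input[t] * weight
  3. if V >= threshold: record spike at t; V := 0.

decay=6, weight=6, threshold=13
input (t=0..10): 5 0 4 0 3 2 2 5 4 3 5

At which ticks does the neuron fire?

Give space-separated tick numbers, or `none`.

Answer: 0 2 4 6 7 8 9 10

Derivation:
t=0: input=5 -> V=0 FIRE
t=1: input=0 -> V=0
t=2: input=4 -> V=0 FIRE
t=3: input=0 -> V=0
t=4: input=3 -> V=0 FIRE
t=5: input=2 -> V=12
t=6: input=2 -> V=0 FIRE
t=7: input=5 -> V=0 FIRE
t=8: input=4 -> V=0 FIRE
t=9: input=3 -> V=0 FIRE
t=10: input=5 -> V=0 FIRE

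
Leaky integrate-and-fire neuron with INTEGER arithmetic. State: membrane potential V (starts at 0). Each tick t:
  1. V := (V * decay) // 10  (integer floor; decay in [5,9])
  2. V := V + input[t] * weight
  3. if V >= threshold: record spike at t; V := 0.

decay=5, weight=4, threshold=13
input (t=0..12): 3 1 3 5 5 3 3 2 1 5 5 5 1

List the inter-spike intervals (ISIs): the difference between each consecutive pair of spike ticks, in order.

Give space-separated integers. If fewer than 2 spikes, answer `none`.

t=0: input=3 -> V=12
t=1: input=1 -> V=10
t=2: input=3 -> V=0 FIRE
t=3: input=5 -> V=0 FIRE
t=4: input=5 -> V=0 FIRE
t=5: input=3 -> V=12
t=6: input=3 -> V=0 FIRE
t=7: input=2 -> V=8
t=8: input=1 -> V=8
t=9: input=5 -> V=0 FIRE
t=10: input=5 -> V=0 FIRE
t=11: input=5 -> V=0 FIRE
t=12: input=1 -> V=4

Answer: 1 1 2 3 1 1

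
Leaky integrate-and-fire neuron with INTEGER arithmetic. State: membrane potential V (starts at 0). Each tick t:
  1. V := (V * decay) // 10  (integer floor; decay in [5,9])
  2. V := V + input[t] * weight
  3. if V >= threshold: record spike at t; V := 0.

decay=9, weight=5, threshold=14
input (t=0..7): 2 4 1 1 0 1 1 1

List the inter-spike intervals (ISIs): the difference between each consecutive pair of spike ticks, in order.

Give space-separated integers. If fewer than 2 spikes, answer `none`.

t=0: input=2 -> V=10
t=1: input=4 -> V=0 FIRE
t=2: input=1 -> V=5
t=3: input=1 -> V=9
t=4: input=0 -> V=8
t=5: input=1 -> V=12
t=6: input=1 -> V=0 FIRE
t=7: input=1 -> V=5

Answer: 5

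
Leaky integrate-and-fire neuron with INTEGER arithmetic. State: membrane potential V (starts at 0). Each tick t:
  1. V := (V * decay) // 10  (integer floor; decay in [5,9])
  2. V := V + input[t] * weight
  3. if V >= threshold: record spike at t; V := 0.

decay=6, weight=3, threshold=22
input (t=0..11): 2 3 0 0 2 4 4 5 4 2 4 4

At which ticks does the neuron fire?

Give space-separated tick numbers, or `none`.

Answer: 7 11

Derivation:
t=0: input=2 -> V=6
t=1: input=3 -> V=12
t=2: input=0 -> V=7
t=3: input=0 -> V=4
t=4: input=2 -> V=8
t=5: input=4 -> V=16
t=6: input=4 -> V=21
t=7: input=5 -> V=0 FIRE
t=8: input=4 -> V=12
t=9: input=2 -> V=13
t=10: input=4 -> V=19
t=11: input=4 -> V=0 FIRE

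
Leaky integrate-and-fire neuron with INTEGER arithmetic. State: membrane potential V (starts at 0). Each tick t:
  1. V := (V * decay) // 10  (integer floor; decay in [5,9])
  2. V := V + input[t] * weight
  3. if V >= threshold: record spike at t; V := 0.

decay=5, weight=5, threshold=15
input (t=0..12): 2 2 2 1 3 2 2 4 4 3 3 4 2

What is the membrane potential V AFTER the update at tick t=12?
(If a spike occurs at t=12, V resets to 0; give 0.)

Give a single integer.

Answer: 10

Derivation:
t=0: input=2 -> V=10
t=1: input=2 -> V=0 FIRE
t=2: input=2 -> V=10
t=3: input=1 -> V=10
t=4: input=3 -> V=0 FIRE
t=5: input=2 -> V=10
t=6: input=2 -> V=0 FIRE
t=7: input=4 -> V=0 FIRE
t=8: input=4 -> V=0 FIRE
t=9: input=3 -> V=0 FIRE
t=10: input=3 -> V=0 FIRE
t=11: input=4 -> V=0 FIRE
t=12: input=2 -> V=10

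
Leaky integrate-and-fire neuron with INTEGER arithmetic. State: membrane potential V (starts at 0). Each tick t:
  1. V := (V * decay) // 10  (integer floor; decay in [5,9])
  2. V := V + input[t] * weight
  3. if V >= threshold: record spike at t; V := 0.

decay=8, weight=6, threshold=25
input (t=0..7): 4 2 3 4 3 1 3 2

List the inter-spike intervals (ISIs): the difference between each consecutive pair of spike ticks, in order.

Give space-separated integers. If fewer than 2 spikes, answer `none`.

t=0: input=4 -> V=24
t=1: input=2 -> V=0 FIRE
t=2: input=3 -> V=18
t=3: input=4 -> V=0 FIRE
t=4: input=3 -> V=18
t=5: input=1 -> V=20
t=6: input=3 -> V=0 FIRE
t=7: input=2 -> V=12

Answer: 2 3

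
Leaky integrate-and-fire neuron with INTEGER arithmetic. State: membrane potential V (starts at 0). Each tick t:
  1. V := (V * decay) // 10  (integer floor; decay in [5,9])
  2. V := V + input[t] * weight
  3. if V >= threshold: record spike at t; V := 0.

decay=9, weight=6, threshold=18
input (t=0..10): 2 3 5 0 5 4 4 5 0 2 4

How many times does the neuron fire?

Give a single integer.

Answer: 7

Derivation:
t=0: input=2 -> V=12
t=1: input=3 -> V=0 FIRE
t=2: input=5 -> V=0 FIRE
t=3: input=0 -> V=0
t=4: input=5 -> V=0 FIRE
t=5: input=4 -> V=0 FIRE
t=6: input=4 -> V=0 FIRE
t=7: input=5 -> V=0 FIRE
t=8: input=0 -> V=0
t=9: input=2 -> V=12
t=10: input=4 -> V=0 FIRE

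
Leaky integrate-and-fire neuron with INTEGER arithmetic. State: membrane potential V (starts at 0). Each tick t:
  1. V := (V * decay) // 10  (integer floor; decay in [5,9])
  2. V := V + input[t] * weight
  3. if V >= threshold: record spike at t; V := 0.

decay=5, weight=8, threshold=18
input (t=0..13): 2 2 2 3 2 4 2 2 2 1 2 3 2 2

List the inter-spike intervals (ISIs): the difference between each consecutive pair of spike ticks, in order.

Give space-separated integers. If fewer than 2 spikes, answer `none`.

Answer: 2 2 2 3 1 2

Derivation:
t=0: input=2 -> V=16
t=1: input=2 -> V=0 FIRE
t=2: input=2 -> V=16
t=3: input=3 -> V=0 FIRE
t=4: input=2 -> V=16
t=5: input=4 -> V=0 FIRE
t=6: input=2 -> V=16
t=7: input=2 -> V=0 FIRE
t=8: input=2 -> V=16
t=9: input=1 -> V=16
t=10: input=2 -> V=0 FIRE
t=11: input=3 -> V=0 FIRE
t=12: input=2 -> V=16
t=13: input=2 -> V=0 FIRE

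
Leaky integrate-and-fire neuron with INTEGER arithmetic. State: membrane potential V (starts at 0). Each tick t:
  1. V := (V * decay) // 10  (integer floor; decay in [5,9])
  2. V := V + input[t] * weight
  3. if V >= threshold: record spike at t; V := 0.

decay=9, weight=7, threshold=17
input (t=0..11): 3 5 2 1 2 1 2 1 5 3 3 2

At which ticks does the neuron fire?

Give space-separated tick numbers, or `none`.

Answer: 0 1 3 5 7 8 9 10

Derivation:
t=0: input=3 -> V=0 FIRE
t=1: input=5 -> V=0 FIRE
t=2: input=2 -> V=14
t=3: input=1 -> V=0 FIRE
t=4: input=2 -> V=14
t=5: input=1 -> V=0 FIRE
t=6: input=2 -> V=14
t=7: input=1 -> V=0 FIRE
t=8: input=5 -> V=0 FIRE
t=9: input=3 -> V=0 FIRE
t=10: input=3 -> V=0 FIRE
t=11: input=2 -> V=14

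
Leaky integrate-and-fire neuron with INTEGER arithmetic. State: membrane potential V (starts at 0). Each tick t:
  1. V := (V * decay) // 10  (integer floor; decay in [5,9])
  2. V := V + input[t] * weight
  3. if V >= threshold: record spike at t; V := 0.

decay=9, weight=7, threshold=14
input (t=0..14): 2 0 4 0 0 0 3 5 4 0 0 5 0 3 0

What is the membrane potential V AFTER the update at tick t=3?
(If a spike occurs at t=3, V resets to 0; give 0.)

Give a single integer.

Answer: 0

Derivation:
t=0: input=2 -> V=0 FIRE
t=1: input=0 -> V=0
t=2: input=4 -> V=0 FIRE
t=3: input=0 -> V=0
t=4: input=0 -> V=0
t=5: input=0 -> V=0
t=6: input=3 -> V=0 FIRE
t=7: input=5 -> V=0 FIRE
t=8: input=4 -> V=0 FIRE
t=9: input=0 -> V=0
t=10: input=0 -> V=0
t=11: input=5 -> V=0 FIRE
t=12: input=0 -> V=0
t=13: input=3 -> V=0 FIRE
t=14: input=0 -> V=0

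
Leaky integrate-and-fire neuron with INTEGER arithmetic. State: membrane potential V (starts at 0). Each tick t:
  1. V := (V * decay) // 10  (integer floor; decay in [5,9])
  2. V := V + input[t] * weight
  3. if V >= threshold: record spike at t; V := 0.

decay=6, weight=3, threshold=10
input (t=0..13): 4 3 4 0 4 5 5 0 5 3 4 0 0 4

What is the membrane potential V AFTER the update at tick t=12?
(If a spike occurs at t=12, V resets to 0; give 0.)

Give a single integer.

Answer: 0

Derivation:
t=0: input=4 -> V=0 FIRE
t=1: input=3 -> V=9
t=2: input=4 -> V=0 FIRE
t=3: input=0 -> V=0
t=4: input=4 -> V=0 FIRE
t=5: input=5 -> V=0 FIRE
t=6: input=5 -> V=0 FIRE
t=7: input=0 -> V=0
t=8: input=5 -> V=0 FIRE
t=9: input=3 -> V=9
t=10: input=4 -> V=0 FIRE
t=11: input=0 -> V=0
t=12: input=0 -> V=0
t=13: input=4 -> V=0 FIRE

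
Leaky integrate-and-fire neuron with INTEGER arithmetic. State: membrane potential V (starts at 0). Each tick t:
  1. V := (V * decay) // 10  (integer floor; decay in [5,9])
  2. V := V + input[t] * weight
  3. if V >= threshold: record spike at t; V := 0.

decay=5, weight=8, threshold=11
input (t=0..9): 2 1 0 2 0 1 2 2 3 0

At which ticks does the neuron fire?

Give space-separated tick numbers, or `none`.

t=0: input=2 -> V=0 FIRE
t=1: input=1 -> V=8
t=2: input=0 -> V=4
t=3: input=2 -> V=0 FIRE
t=4: input=0 -> V=0
t=5: input=1 -> V=8
t=6: input=2 -> V=0 FIRE
t=7: input=2 -> V=0 FIRE
t=8: input=3 -> V=0 FIRE
t=9: input=0 -> V=0

Answer: 0 3 6 7 8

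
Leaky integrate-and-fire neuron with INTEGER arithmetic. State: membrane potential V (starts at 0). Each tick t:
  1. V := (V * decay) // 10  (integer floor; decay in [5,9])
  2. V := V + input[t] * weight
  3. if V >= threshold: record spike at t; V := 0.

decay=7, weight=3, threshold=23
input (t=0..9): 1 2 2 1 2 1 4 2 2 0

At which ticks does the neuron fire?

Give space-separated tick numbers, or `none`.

t=0: input=1 -> V=3
t=1: input=2 -> V=8
t=2: input=2 -> V=11
t=3: input=1 -> V=10
t=4: input=2 -> V=13
t=5: input=1 -> V=12
t=6: input=4 -> V=20
t=7: input=2 -> V=20
t=8: input=2 -> V=20
t=9: input=0 -> V=14

Answer: none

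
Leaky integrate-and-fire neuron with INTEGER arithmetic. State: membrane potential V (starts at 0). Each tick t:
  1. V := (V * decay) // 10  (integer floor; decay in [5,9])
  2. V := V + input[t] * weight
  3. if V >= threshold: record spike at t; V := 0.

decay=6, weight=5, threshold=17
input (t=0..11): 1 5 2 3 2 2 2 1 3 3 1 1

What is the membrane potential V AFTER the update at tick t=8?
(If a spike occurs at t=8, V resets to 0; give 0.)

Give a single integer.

t=0: input=1 -> V=5
t=1: input=5 -> V=0 FIRE
t=2: input=2 -> V=10
t=3: input=3 -> V=0 FIRE
t=4: input=2 -> V=10
t=5: input=2 -> V=16
t=6: input=2 -> V=0 FIRE
t=7: input=1 -> V=5
t=8: input=3 -> V=0 FIRE
t=9: input=3 -> V=15
t=10: input=1 -> V=14
t=11: input=1 -> V=13

Answer: 0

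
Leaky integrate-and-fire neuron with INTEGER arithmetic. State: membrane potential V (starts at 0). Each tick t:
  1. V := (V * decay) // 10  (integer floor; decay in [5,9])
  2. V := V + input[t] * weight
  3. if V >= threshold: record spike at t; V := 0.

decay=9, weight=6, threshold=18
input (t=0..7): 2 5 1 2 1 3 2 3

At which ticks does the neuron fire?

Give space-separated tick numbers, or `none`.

t=0: input=2 -> V=12
t=1: input=5 -> V=0 FIRE
t=2: input=1 -> V=6
t=3: input=2 -> V=17
t=4: input=1 -> V=0 FIRE
t=5: input=3 -> V=0 FIRE
t=6: input=2 -> V=12
t=7: input=3 -> V=0 FIRE

Answer: 1 4 5 7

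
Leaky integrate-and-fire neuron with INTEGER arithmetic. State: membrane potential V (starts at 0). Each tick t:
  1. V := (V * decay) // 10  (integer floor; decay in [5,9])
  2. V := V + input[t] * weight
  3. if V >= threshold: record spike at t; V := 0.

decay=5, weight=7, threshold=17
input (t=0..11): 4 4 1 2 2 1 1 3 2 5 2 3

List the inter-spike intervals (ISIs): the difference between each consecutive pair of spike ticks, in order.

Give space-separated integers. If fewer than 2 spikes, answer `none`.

Answer: 1 2 4 2 2

Derivation:
t=0: input=4 -> V=0 FIRE
t=1: input=4 -> V=0 FIRE
t=2: input=1 -> V=7
t=3: input=2 -> V=0 FIRE
t=4: input=2 -> V=14
t=5: input=1 -> V=14
t=6: input=1 -> V=14
t=7: input=3 -> V=0 FIRE
t=8: input=2 -> V=14
t=9: input=5 -> V=0 FIRE
t=10: input=2 -> V=14
t=11: input=3 -> V=0 FIRE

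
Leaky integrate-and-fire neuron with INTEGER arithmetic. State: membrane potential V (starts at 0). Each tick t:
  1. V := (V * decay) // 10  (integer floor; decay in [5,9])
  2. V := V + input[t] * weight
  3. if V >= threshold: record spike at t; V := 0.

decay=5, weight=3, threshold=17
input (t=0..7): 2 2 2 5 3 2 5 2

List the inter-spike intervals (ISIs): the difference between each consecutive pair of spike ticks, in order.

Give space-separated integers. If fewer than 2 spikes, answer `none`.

t=0: input=2 -> V=6
t=1: input=2 -> V=9
t=2: input=2 -> V=10
t=3: input=5 -> V=0 FIRE
t=4: input=3 -> V=9
t=5: input=2 -> V=10
t=6: input=5 -> V=0 FIRE
t=7: input=2 -> V=6

Answer: 3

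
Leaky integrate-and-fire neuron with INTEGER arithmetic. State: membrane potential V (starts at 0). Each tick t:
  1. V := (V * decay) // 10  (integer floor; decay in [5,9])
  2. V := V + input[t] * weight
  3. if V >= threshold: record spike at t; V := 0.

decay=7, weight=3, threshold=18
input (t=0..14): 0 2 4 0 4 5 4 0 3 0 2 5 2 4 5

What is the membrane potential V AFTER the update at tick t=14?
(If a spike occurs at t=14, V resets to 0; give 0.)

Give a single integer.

t=0: input=0 -> V=0
t=1: input=2 -> V=6
t=2: input=4 -> V=16
t=3: input=0 -> V=11
t=4: input=4 -> V=0 FIRE
t=5: input=5 -> V=15
t=6: input=4 -> V=0 FIRE
t=7: input=0 -> V=0
t=8: input=3 -> V=9
t=9: input=0 -> V=6
t=10: input=2 -> V=10
t=11: input=5 -> V=0 FIRE
t=12: input=2 -> V=6
t=13: input=4 -> V=16
t=14: input=5 -> V=0 FIRE

Answer: 0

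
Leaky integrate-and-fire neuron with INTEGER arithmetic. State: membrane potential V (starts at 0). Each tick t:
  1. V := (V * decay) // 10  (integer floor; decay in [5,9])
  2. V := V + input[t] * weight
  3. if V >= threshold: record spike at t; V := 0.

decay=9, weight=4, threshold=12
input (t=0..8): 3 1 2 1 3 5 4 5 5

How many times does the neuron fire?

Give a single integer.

t=0: input=3 -> V=0 FIRE
t=1: input=1 -> V=4
t=2: input=2 -> V=11
t=3: input=1 -> V=0 FIRE
t=4: input=3 -> V=0 FIRE
t=5: input=5 -> V=0 FIRE
t=6: input=4 -> V=0 FIRE
t=7: input=5 -> V=0 FIRE
t=8: input=5 -> V=0 FIRE

Answer: 7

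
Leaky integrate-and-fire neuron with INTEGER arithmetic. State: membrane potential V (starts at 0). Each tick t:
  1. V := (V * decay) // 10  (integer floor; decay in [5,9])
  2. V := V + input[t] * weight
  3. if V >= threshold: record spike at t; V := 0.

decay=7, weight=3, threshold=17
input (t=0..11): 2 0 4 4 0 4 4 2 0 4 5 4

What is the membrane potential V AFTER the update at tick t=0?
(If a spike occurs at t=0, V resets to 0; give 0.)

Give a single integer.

Answer: 6

Derivation:
t=0: input=2 -> V=6
t=1: input=0 -> V=4
t=2: input=4 -> V=14
t=3: input=4 -> V=0 FIRE
t=4: input=0 -> V=0
t=5: input=4 -> V=12
t=6: input=4 -> V=0 FIRE
t=7: input=2 -> V=6
t=8: input=0 -> V=4
t=9: input=4 -> V=14
t=10: input=5 -> V=0 FIRE
t=11: input=4 -> V=12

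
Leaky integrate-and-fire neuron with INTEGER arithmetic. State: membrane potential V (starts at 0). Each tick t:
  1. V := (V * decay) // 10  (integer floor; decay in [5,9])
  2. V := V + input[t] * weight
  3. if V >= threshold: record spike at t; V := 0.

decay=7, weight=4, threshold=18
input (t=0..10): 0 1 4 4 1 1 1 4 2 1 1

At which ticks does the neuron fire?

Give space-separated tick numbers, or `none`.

Answer: 2 7

Derivation:
t=0: input=0 -> V=0
t=1: input=1 -> V=4
t=2: input=4 -> V=0 FIRE
t=3: input=4 -> V=16
t=4: input=1 -> V=15
t=5: input=1 -> V=14
t=6: input=1 -> V=13
t=7: input=4 -> V=0 FIRE
t=8: input=2 -> V=8
t=9: input=1 -> V=9
t=10: input=1 -> V=10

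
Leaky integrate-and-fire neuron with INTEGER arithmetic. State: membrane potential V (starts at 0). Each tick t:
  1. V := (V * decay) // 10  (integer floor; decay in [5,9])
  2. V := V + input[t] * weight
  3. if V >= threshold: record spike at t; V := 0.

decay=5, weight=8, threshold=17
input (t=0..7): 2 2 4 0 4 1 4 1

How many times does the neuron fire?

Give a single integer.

t=0: input=2 -> V=16
t=1: input=2 -> V=0 FIRE
t=2: input=4 -> V=0 FIRE
t=3: input=0 -> V=0
t=4: input=4 -> V=0 FIRE
t=5: input=1 -> V=8
t=6: input=4 -> V=0 FIRE
t=7: input=1 -> V=8

Answer: 4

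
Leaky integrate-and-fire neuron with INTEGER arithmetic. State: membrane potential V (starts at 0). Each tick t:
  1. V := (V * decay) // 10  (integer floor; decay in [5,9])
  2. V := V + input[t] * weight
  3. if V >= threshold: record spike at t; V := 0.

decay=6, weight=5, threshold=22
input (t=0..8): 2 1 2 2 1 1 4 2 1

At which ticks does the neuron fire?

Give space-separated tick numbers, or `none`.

t=0: input=2 -> V=10
t=1: input=1 -> V=11
t=2: input=2 -> V=16
t=3: input=2 -> V=19
t=4: input=1 -> V=16
t=5: input=1 -> V=14
t=6: input=4 -> V=0 FIRE
t=7: input=2 -> V=10
t=8: input=1 -> V=11

Answer: 6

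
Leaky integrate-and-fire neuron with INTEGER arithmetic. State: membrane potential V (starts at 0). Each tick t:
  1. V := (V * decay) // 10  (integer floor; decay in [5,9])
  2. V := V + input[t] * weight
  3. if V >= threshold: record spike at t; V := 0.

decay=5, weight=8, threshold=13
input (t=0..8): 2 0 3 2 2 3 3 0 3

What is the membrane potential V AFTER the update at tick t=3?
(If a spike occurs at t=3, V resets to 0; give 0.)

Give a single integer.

Answer: 0

Derivation:
t=0: input=2 -> V=0 FIRE
t=1: input=0 -> V=0
t=2: input=3 -> V=0 FIRE
t=3: input=2 -> V=0 FIRE
t=4: input=2 -> V=0 FIRE
t=5: input=3 -> V=0 FIRE
t=6: input=3 -> V=0 FIRE
t=7: input=0 -> V=0
t=8: input=3 -> V=0 FIRE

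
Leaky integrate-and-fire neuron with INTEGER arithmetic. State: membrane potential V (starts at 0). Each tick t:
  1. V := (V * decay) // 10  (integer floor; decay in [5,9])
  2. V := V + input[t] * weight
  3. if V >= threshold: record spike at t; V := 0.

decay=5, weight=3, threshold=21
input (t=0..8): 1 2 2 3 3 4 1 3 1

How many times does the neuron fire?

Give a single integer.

t=0: input=1 -> V=3
t=1: input=2 -> V=7
t=2: input=2 -> V=9
t=3: input=3 -> V=13
t=4: input=3 -> V=15
t=5: input=4 -> V=19
t=6: input=1 -> V=12
t=7: input=3 -> V=15
t=8: input=1 -> V=10

Answer: 0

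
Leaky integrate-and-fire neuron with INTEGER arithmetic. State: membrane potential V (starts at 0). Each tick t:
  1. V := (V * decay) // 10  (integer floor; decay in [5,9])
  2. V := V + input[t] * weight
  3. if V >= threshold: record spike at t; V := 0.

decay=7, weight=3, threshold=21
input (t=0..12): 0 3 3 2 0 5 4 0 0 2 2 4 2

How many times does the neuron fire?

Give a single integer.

t=0: input=0 -> V=0
t=1: input=3 -> V=9
t=2: input=3 -> V=15
t=3: input=2 -> V=16
t=4: input=0 -> V=11
t=5: input=5 -> V=0 FIRE
t=6: input=4 -> V=12
t=7: input=0 -> V=8
t=8: input=0 -> V=5
t=9: input=2 -> V=9
t=10: input=2 -> V=12
t=11: input=4 -> V=20
t=12: input=2 -> V=20

Answer: 1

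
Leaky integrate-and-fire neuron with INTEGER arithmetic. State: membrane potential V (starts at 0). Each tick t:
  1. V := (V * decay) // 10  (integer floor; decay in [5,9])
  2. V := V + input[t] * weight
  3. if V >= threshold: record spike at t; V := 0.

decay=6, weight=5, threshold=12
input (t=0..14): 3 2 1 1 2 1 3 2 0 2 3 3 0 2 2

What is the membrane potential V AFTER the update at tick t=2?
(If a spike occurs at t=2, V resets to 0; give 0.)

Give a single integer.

Answer: 11

Derivation:
t=0: input=3 -> V=0 FIRE
t=1: input=2 -> V=10
t=2: input=1 -> V=11
t=3: input=1 -> V=11
t=4: input=2 -> V=0 FIRE
t=5: input=1 -> V=5
t=6: input=3 -> V=0 FIRE
t=7: input=2 -> V=10
t=8: input=0 -> V=6
t=9: input=2 -> V=0 FIRE
t=10: input=3 -> V=0 FIRE
t=11: input=3 -> V=0 FIRE
t=12: input=0 -> V=0
t=13: input=2 -> V=10
t=14: input=2 -> V=0 FIRE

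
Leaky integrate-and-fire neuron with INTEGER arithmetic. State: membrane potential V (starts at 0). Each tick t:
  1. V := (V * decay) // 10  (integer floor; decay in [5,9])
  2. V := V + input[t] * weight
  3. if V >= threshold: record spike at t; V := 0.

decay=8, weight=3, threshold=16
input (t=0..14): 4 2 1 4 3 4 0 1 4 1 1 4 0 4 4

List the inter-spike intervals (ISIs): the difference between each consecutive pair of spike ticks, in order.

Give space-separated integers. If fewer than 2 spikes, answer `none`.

t=0: input=4 -> V=12
t=1: input=2 -> V=15
t=2: input=1 -> V=15
t=3: input=4 -> V=0 FIRE
t=4: input=3 -> V=9
t=5: input=4 -> V=0 FIRE
t=6: input=0 -> V=0
t=7: input=1 -> V=3
t=8: input=4 -> V=14
t=9: input=1 -> V=14
t=10: input=1 -> V=14
t=11: input=4 -> V=0 FIRE
t=12: input=0 -> V=0
t=13: input=4 -> V=12
t=14: input=4 -> V=0 FIRE

Answer: 2 6 3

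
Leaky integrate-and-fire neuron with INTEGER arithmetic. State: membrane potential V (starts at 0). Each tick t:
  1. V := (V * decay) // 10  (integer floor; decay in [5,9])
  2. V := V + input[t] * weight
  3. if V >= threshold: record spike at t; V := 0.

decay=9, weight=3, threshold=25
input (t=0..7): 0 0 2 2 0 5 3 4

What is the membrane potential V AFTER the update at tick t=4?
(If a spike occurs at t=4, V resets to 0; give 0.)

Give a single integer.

t=0: input=0 -> V=0
t=1: input=0 -> V=0
t=2: input=2 -> V=6
t=3: input=2 -> V=11
t=4: input=0 -> V=9
t=5: input=5 -> V=23
t=6: input=3 -> V=0 FIRE
t=7: input=4 -> V=12

Answer: 9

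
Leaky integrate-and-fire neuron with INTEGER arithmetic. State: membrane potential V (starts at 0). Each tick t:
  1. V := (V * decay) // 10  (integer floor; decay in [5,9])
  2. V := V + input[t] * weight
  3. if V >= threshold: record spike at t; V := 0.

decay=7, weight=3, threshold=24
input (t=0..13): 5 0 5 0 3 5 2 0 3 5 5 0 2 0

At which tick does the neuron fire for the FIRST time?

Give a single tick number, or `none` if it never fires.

Answer: 5

Derivation:
t=0: input=5 -> V=15
t=1: input=0 -> V=10
t=2: input=5 -> V=22
t=3: input=0 -> V=15
t=4: input=3 -> V=19
t=5: input=5 -> V=0 FIRE
t=6: input=2 -> V=6
t=7: input=0 -> V=4
t=8: input=3 -> V=11
t=9: input=5 -> V=22
t=10: input=5 -> V=0 FIRE
t=11: input=0 -> V=0
t=12: input=2 -> V=6
t=13: input=0 -> V=4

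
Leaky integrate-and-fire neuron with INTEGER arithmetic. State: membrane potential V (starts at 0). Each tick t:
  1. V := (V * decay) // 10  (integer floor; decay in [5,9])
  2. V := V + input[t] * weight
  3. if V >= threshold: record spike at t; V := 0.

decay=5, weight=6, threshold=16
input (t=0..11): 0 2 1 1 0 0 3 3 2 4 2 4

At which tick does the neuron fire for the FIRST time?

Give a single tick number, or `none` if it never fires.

t=0: input=0 -> V=0
t=1: input=2 -> V=12
t=2: input=1 -> V=12
t=3: input=1 -> V=12
t=4: input=0 -> V=6
t=5: input=0 -> V=3
t=6: input=3 -> V=0 FIRE
t=7: input=3 -> V=0 FIRE
t=8: input=2 -> V=12
t=9: input=4 -> V=0 FIRE
t=10: input=2 -> V=12
t=11: input=4 -> V=0 FIRE

Answer: 6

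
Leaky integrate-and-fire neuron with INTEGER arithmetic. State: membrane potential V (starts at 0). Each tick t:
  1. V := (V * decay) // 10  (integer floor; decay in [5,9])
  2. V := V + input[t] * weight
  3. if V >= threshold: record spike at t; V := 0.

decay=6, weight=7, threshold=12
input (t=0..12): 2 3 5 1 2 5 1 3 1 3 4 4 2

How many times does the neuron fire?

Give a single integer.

t=0: input=2 -> V=0 FIRE
t=1: input=3 -> V=0 FIRE
t=2: input=5 -> V=0 FIRE
t=3: input=1 -> V=7
t=4: input=2 -> V=0 FIRE
t=5: input=5 -> V=0 FIRE
t=6: input=1 -> V=7
t=7: input=3 -> V=0 FIRE
t=8: input=1 -> V=7
t=9: input=3 -> V=0 FIRE
t=10: input=4 -> V=0 FIRE
t=11: input=4 -> V=0 FIRE
t=12: input=2 -> V=0 FIRE

Answer: 10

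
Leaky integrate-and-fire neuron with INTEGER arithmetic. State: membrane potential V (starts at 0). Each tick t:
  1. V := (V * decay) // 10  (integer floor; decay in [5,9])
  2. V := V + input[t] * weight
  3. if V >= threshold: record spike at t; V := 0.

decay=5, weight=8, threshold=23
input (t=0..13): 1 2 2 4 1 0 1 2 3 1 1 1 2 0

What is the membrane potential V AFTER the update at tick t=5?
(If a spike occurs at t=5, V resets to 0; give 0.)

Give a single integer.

Answer: 4

Derivation:
t=0: input=1 -> V=8
t=1: input=2 -> V=20
t=2: input=2 -> V=0 FIRE
t=3: input=4 -> V=0 FIRE
t=4: input=1 -> V=8
t=5: input=0 -> V=4
t=6: input=1 -> V=10
t=7: input=2 -> V=21
t=8: input=3 -> V=0 FIRE
t=9: input=1 -> V=8
t=10: input=1 -> V=12
t=11: input=1 -> V=14
t=12: input=2 -> V=0 FIRE
t=13: input=0 -> V=0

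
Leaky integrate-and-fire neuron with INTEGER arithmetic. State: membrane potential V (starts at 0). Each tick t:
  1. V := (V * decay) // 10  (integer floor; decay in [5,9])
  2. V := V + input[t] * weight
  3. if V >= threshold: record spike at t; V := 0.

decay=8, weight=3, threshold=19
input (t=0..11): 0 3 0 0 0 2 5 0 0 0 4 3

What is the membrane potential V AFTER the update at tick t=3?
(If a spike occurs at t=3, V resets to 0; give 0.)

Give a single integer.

t=0: input=0 -> V=0
t=1: input=3 -> V=9
t=2: input=0 -> V=7
t=3: input=0 -> V=5
t=4: input=0 -> V=4
t=5: input=2 -> V=9
t=6: input=5 -> V=0 FIRE
t=7: input=0 -> V=0
t=8: input=0 -> V=0
t=9: input=0 -> V=0
t=10: input=4 -> V=12
t=11: input=3 -> V=18

Answer: 5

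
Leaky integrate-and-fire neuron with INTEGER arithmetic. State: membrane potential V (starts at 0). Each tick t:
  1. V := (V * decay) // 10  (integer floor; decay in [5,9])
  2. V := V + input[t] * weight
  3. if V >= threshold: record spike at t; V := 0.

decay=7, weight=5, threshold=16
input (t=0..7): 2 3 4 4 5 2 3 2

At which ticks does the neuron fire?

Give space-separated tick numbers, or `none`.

Answer: 1 2 3 4 6

Derivation:
t=0: input=2 -> V=10
t=1: input=3 -> V=0 FIRE
t=2: input=4 -> V=0 FIRE
t=3: input=4 -> V=0 FIRE
t=4: input=5 -> V=0 FIRE
t=5: input=2 -> V=10
t=6: input=3 -> V=0 FIRE
t=7: input=2 -> V=10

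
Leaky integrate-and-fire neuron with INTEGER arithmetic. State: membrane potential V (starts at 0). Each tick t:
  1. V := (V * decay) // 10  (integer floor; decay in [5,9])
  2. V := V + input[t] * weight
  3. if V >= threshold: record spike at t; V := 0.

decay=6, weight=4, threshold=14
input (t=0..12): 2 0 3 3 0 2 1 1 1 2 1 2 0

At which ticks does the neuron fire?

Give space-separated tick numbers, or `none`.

t=0: input=2 -> V=8
t=1: input=0 -> V=4
t=2: input=3 -> V=0 FIRE
t=3: input=3 -> V=12
t=4: input=0 -> V=7
t=5: input=2 -> V=12
t=6: input=1 -> V=11
t=7: input=1 -> V=10
t=8: input=1 -> V=10
t=9: input=2 -> V=0 FIRE
t=10: input=1 -> V=4
t=11: input=2 -> V=10
t=12: input=0 -> V=6

Answer: 2 9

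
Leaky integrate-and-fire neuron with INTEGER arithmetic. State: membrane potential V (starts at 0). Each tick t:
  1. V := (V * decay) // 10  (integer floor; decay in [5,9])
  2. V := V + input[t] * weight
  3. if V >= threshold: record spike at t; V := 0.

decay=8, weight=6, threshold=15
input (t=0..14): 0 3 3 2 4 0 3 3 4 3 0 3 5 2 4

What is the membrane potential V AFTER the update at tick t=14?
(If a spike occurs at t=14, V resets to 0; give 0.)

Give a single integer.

t=0: input=0 -> V=0
t=1: input=3 -> V=0 FIRE
t=2: input=3 -> V=0 FIRE
t=3: input=2 -> V=12
t=4: input=4 -> V=0 FIRE
t=5: input=0 -> V=0
t=6: input=3 -> V=0 FIRE
t=7: input=3 -> V=0 FIRE
t=8: input=4 -> V=0 FIRE
t=9: input=3 -> V=0 FIRE
t=10: input=0 -> V=0
t=11: input=3 -> V=0 FIRE
t=12: input=5 -> V=0 FIRE
t=13: input=2 -> V=12
t=14: input=4 -> V=0 FIRE

Answer: 0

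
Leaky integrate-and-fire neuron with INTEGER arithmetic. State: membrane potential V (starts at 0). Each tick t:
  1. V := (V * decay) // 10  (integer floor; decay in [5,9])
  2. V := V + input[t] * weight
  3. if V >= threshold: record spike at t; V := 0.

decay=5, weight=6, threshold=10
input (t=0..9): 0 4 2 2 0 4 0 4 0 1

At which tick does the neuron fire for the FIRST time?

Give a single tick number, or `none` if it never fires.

Answer: 1

Derivation:
t=0: input=0 -> V=0
t=1: input=4 -> V=0 FIRE
t=2: input=2 -> V=0 FIRE
t=3: input=2 -> V=0 FIRE
t=4: input=0 -> V=0
t=5: input=4 -> V=0 FIRE
t=6: input=0 -> V=0
t=7: input=4 -> V=0 FIRE
t=8: input=0 -> V=0
t=9: input=1 -> V=6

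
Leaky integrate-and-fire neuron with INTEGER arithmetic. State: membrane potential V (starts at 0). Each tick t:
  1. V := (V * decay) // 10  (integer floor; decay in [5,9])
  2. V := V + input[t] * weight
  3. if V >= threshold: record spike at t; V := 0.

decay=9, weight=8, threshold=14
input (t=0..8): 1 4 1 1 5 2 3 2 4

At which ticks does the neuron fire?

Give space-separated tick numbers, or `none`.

Answer: 1 3 4 5 6 7 8

Derivation:
t=0: input=1 -> V=8
t=1: input=4 -> V=0 FIRE
t=2: input=1 -> V=8
t=3: input=1 -> V=0 FIRE
t=4: input=5 -> V=0 FIRE
t=5: input=2 -> V=0 FIRE
t=6: input=3 -> V=0 FIRE
t=7: input=2 -> V=0 FIRE
t=8: input=4 -> V=0 FIRE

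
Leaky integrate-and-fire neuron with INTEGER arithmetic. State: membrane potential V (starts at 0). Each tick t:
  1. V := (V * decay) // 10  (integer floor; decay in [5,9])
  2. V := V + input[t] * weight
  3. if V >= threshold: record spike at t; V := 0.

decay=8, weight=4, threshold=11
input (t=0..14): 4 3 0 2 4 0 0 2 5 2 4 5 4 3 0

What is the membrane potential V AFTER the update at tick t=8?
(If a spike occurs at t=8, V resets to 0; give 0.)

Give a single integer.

Answer: 0

Derivation:
t=0: input=4 -> V=0 FIRE
t=1: input=3 -> V=0 FIRE
t=2: input=0 -> V=0
t=3: input=2 -> V=8
t=4: input=4 -> V=0 FIRE
t=5: input=0 -> V=0
t=6: input=0 -> V=0
t=7: input=2 -> V=8
t=8: input=5 -> V=0 FIRE
t=9: input=2 -> V=8
t=10: input=4 -> V=0 FIRE
t=11: input=5 -> V=0 FIRE
t=12: input=4 -> V=0 FIRE
t=13: input=3 -> V=0 FIRE
t=14: input=0 -> V=0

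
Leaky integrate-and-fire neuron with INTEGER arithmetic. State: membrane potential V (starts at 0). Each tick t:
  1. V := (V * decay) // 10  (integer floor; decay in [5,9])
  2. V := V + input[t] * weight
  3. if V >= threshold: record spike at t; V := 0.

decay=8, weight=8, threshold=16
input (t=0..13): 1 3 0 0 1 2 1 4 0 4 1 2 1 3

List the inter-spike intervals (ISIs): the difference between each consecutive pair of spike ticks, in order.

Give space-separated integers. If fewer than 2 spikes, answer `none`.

t=0: input=1 -> V=8
t=1: input=3 -> V=0 FIRE
t=2: input=0 -> V=0
t=3: input=0 -> V=0
t=4: input=1 -> V=8
t=5: input=2 -> V=0 FIRE
t=6: input=1 -> V=8
t=7: input=4 -> V=0 FIRE
t=8: input=0 -> V=0
t=9: input=4 -> V=0 FIRE
t=10: input=1 -> V=8
t=11: input=2 -> V=0 FIRE
t=12: input=1 -> V=8
t=13: input=3 -> V=0 FIRE

Answer: 4 2 2 2 2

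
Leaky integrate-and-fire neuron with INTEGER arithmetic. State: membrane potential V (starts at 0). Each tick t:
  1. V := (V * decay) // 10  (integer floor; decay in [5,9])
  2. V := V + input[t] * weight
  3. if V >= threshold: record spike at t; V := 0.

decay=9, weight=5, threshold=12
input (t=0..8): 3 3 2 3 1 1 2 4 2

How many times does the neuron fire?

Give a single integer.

Answer: 5

Derivation:
t=0: input=3 -> V=0 FIRE
t=1: input=3 -> V=0 FIRE
t=2: input=2 -> V=10
t=3: input=3 -> V=0 FIRE
t=4: input=1 -> V=5
t=5: input=1 -> V=9
t=6: input=2 -> V=0 FIRE
t=7: input=4 -> V=0 FIRE
t=8: input=2 -> V=10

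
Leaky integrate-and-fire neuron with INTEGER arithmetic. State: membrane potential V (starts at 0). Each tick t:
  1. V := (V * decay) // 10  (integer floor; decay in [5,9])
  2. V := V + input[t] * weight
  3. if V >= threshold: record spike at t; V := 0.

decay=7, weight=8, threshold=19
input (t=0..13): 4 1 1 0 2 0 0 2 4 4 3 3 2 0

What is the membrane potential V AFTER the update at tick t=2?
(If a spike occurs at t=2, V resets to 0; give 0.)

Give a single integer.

t=0: input=4 -> V=0 FIRE
t=1: input=1 -> V=8
t=2: input=1 -> V=13
t=3: input=0 -> V=9
t=4: input=2 -> V=0 FIRE
t=5: input=0 -> V=0
t=6: input=0 -> V=0
t=7: input=2 -> V=16
t=8: input=4 -> V=0 FIRE
t=9: input=4 -> V=0 FIRE
t=10: input=3 -> V=0 FIRE
t=11: input=3 -> V=0 FIRE
t=12: input=2 -> V=16
t=13: input=0 -> V=11

Answer: 13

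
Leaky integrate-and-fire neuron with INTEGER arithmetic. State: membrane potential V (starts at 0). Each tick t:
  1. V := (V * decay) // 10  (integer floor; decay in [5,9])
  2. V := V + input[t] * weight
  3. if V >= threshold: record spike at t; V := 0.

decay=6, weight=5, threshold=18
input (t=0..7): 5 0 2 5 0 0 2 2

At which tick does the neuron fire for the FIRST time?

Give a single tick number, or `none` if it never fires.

Answer: 0

Derivation:
t=0: input=5 -> V=0 FIRE
t=1: input=0 -> V=0
t=2: input=2 -> V=10
t=3: input=5 -> V=0 FIRE
t=4: input=0 -> V=0
t=5: input=0 -> V=0
t=6: input=2 -> V=10
t=7: input=2 -> V=16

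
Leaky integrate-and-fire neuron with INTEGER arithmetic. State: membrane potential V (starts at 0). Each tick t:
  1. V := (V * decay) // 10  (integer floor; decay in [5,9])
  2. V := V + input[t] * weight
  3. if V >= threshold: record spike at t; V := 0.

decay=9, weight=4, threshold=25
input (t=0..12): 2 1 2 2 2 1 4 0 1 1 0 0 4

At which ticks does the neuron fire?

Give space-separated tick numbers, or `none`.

Answer: 4 12

Derivation:
t=0: input=2 -> V=8
t=1: input=1 -> V=11
t=2: input=2 -> V=17
t=3: input=2 -> V=23
t=4: input=2 -> V=0 FIRE
t=5: input=1 -> V=4
t=6: input=4 -> V=19
t=7: input=0 -> V=17
t=8: input=1 -> V=19
t=9: input=1 -> V=21
t=10: input=0 -> V=18
t=11: input=0 -> V=16
t=12: input=4 -> V=0 FIRE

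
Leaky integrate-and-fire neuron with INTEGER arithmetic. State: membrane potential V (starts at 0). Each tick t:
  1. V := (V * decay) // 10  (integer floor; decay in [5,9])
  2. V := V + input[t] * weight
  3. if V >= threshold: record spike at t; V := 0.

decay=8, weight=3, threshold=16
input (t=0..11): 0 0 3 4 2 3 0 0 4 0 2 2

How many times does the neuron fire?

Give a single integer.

t=0: input=0 -> V=0
t=1: input=0 -> V=0
t=2: input=3 -> V=9
t=3: input=4 -> V=0 FIRE
t=4: input=2 -> V=6
t=5: input=3 -> V=13
t=6: input=0 -> V=10
t=7: input=0 -> V=8
t=8: input=4 -> V=0 FIRE
t=9: input=0 -> V=0
t=10: input=2 -> V=6
t=11: input=2 -> V=10

Answer: 2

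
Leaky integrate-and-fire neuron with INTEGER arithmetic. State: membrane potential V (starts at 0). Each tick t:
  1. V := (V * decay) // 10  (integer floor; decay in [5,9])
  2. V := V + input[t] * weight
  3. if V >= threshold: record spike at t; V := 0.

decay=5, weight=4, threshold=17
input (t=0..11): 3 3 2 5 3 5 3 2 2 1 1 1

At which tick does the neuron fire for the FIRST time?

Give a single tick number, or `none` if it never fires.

Answer: 1

Derivation:
t=0: input=3 -> V=12
t=1: input=3 -> V=0 FIRE
t=2: input=2 -> V=8
t=3: input=5 -> V=0 FIRE
t=4: input=3 -> V=12
t=5: input=5 -> V=0 FIRE
t=6: input=3 -> V=12
t=7: input=2 -> V=14
t=8: input=2 -> V=15
t=9: input=1 -> V=11
t=10: input=1 -> V=9
t=11: input=1 -> V=8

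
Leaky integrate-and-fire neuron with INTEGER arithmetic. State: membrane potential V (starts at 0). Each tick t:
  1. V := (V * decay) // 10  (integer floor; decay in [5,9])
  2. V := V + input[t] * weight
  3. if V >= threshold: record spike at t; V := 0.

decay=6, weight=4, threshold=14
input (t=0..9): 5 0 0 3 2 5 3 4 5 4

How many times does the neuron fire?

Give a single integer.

Answer: 6

Derivation:
t=0: input=5 -> V=0 FIRE
t=1: input=0 -> V=0
t=2: input=0 -> V=0
t=3: input=3 -> V=12
t=4: input=2 -> V=0 FIRE
t=5: input=5 -> V=0 FIRE
t=6: input=3 -> V=12
t=7: input=4 -> V=0 FIRE
t=8: input=5 -> V=0 FIRE
t=9: input=4 -> V=0 FIRE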